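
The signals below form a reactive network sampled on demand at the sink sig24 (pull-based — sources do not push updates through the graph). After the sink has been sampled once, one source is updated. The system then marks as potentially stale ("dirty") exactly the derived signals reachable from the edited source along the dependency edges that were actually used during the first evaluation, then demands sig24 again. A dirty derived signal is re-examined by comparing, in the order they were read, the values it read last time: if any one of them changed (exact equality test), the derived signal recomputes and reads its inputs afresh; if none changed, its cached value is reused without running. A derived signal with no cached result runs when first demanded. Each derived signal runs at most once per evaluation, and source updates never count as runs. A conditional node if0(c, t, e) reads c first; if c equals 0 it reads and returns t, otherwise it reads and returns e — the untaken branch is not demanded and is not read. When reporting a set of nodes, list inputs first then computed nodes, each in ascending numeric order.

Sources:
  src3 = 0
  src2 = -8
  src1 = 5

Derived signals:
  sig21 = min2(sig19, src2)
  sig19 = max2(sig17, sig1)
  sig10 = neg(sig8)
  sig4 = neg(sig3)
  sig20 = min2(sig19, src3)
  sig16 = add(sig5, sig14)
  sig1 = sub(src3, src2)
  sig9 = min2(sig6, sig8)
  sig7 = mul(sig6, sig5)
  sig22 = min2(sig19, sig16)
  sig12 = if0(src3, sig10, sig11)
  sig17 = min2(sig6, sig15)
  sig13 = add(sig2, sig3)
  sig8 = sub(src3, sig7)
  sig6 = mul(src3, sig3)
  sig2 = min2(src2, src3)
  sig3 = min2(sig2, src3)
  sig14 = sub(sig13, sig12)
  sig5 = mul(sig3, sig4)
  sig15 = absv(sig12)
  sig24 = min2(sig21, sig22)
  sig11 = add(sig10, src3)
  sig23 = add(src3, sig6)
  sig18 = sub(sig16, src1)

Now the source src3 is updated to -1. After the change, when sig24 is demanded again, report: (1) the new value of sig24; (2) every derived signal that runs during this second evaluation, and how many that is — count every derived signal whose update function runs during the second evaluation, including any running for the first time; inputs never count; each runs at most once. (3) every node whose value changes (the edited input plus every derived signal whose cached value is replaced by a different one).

Initial pass — values computed on the first demand:
  sig1 = sub(0, -8) = 8
  sig2 = min2(-8, 0) = -8
  sig3 = min2(-8, 0) = -8
  sig4 = neg(-8) = 8
  sig5 = mul(-8, 8) = -64
  sig6 = mul(0, -8) = 0
  sig7 = mul(0, -64) = 0
  sig8 = sub(0, 0) = 0
  sig10 = neg(0) = 0
  sig12 = if0(src3=0 -> then branch sig10) = 0
  sig13 = add(-8, -8) = -16
  sig14 = sub(-16, 0) = -16
  sig15 = absv(0) = 0
  sig16 = add(-64, -16) = -80
  sig17 = min2(0, 0) = 0
  sig19 = max2(0, 8) = 8
  sig21 = min2(8, -8) = -8
  sig22 = min2(8, -80) = -80
  sig24 = min2(-8, -80) = -80

Second demand — change propagation:
  sig1: re-runs because src3 0->-1; new result 7.
  sig2: re-runs because src3 0->-1; new result -8 (unchanged).
  sig3: re-runs because src3 0->-1; new result -8 (unchanged).
  sig4: re-examined; everything it read last time is the same (sig3 unchanged) — cache 8 kept, no run.
  sig5: re-examined; everything it read last time is the same (sig3 unchanged, sig4 unchanged) — cache -64 kept, no run.
  sig6: re-runs because src3 0->-1; new result 8.
  sig7: re-runs because sig6 0->8; new result -512.
  sig8: re-runs because src3 0->-1; sig7 0->-512; new result 511.
  sig10: re-runs because sig8 0->511; new result -511.
  sig11: newly demanded (no cache) — executes and yields -512.
  sig12: re-runs because src3 0->-1; sig10 0->-511; new result -512.
  sig13: re-examined; everything it read last time is the same (sig2 unchanged, sig3 unchanged) — cache -16 kept, no run.
  sig14: re-runs because sig12 0->-512; new result 496.
  sig15: re-runs because sig12 0->-512; new result 512.
  sig16: re-runs because sig14 -16->496; new result 432.
  sig17: re-runs because sig6 0->8; sig15 0->512; new result 8.
  sig19: re-runs because sig17 0->8; sig1 8->7; new result 8 (unchanged).
  sig21: re-examined; everything it read last time is the same (sig19 unchanged, src2 unchanged) — cache -8 kept, no run.
  sig22: re-runs because sig16 -80->432; new result 8.
  sig24: re-runs because sig22 -80->8; new result -8.

The important point: the flipped condition pulls in fresh nodes; sig11 runs for the first time.

sig24 now evaluates to -8.
Run set: sig1, sig2, sig3, sig6, sig7, sig8, sig10, sig11, sig12, sig14, sig15, sig16, sig17, sig19, sig22, sig24 (16 run).
Changed values: src3, sig1, sig6, sig7, sig8, sig10, sig12, sig14, sig15, sig16, sig17, sig22, sig24.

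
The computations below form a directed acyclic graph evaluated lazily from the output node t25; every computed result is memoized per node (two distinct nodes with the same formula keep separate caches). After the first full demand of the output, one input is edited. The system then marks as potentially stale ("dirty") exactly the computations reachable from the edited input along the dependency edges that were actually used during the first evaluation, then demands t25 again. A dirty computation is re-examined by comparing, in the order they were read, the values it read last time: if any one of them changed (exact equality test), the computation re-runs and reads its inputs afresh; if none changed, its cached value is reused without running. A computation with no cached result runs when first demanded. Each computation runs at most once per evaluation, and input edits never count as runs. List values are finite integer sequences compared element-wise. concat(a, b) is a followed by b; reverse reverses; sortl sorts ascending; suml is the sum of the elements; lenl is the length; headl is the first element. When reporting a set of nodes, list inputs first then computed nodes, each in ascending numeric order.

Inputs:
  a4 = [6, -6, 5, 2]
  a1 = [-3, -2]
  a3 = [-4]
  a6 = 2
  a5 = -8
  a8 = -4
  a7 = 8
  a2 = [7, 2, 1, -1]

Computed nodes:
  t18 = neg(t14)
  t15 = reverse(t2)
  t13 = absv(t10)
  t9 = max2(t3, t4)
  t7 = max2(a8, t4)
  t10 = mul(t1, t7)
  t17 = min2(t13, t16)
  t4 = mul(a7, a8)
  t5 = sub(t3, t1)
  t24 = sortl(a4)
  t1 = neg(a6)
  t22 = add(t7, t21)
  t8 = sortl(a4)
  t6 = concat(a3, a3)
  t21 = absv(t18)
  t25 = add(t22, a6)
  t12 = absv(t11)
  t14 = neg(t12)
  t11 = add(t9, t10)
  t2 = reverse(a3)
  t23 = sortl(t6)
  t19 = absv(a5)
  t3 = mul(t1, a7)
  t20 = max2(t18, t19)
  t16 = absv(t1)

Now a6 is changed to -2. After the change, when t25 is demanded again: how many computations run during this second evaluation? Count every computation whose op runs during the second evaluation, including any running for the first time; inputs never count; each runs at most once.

7 computations run: t1, t3, t9, t10, t11, t12, t25.
Note where the cutoff bites: t14 is checked, finds nothing changed, and keeps its cache.

First demand of the output computes:
  t1 = neg(2) = -2
  t3 = mul(-2, 8) = -16
  t4 = mul(8, -4) = -32
  t7 = max2(-4, -32) = -4
  t9 = max2(-16, -32) = -16
  t10 = mul(-2, -4) = 8
  t11 = add(-16, 8) = -8
  t12 = absv(-8) = 8
  t14 = neg(8) = -8
  t18 = neg(-8) = 8
  t21 = absv(8) = 8
  t22 = add(-4, 8) = 4
  t25 = add(4, 2) = 6

After the edit, cleaning proceeds:
  t1: a read changed (a6 2->-2) — executes, giving 2.
  t3: a read changed (t1 -2->2) — executes, giving 16.
  t9: a read changed (t3 -16->16) — executes, giving 16.
  t10: a read changed (t1 -2->2) — executes, giving -8.
  t11: a read changed (t9 -16->16; t10 8->-8) — executes, giving 8.
  t12: a read changed (t11 -8->8) — executes, giving 8 — identical to its old value.
  t14: dirty, but its reads are unchanged (t12 unchanged); cached -8 stands.
  t18: dirty, but its reads are unchanged (t14 unchanged); cached 8 stands.
  t21: dirty, but its reads are unchanged (t18 unchanged); cached 8 stands.
  t22: dirty, but its reads are unchanged (t7 unchanged, t21 unchanged); cached 4 stands.
  t25: a read changed (a6 2->-2) — executes, giving 2.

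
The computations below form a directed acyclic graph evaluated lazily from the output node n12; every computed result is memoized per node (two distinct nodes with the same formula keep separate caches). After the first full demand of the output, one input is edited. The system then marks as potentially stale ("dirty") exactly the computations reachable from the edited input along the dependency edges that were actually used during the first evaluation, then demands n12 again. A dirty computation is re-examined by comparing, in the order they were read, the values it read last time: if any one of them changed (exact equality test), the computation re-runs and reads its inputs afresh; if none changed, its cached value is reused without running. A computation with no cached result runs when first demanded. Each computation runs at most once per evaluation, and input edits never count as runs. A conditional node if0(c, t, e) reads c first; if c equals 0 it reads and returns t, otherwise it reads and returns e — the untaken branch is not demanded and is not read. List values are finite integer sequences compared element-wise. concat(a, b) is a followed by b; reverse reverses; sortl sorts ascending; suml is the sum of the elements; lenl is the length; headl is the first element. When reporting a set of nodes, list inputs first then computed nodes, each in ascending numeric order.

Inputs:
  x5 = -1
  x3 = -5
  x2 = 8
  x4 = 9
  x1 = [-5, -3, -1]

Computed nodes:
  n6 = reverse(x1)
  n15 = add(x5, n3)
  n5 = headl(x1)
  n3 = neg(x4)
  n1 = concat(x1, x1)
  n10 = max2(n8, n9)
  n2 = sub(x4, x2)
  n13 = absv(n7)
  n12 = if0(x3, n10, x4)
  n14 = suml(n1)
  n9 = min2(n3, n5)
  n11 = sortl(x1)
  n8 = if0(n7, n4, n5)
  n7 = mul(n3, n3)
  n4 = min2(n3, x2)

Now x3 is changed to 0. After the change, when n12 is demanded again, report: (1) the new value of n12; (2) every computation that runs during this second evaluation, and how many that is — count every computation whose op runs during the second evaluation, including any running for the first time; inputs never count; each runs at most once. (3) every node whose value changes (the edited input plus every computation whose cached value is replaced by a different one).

Demanding n12 again yields -5.
7 computations run: n3, n5, n7, n8, n9, n10, n12.
The nodes whose values change: x3, n12.
Note the branch switch — n3, n5, n7, n8, n9, n10 had no cache and run now for the first time.

First demand of the output computes:
  n12 = if0(x3=-5 -> else branch x4) = 9

After the edit, cleaning proceeds:
  n3: had never run; runs now, result -9.
  n5: had never run; runs now, result -5.
  n7: had never run; runs now, result 81.
  n8: had never run; runs now, result -5.
  n9: had never run; runs now, result -9.
  n10: had never run; runs now, result -5.
  n12: a read changed (x3 -5->0) — executes, giving -5.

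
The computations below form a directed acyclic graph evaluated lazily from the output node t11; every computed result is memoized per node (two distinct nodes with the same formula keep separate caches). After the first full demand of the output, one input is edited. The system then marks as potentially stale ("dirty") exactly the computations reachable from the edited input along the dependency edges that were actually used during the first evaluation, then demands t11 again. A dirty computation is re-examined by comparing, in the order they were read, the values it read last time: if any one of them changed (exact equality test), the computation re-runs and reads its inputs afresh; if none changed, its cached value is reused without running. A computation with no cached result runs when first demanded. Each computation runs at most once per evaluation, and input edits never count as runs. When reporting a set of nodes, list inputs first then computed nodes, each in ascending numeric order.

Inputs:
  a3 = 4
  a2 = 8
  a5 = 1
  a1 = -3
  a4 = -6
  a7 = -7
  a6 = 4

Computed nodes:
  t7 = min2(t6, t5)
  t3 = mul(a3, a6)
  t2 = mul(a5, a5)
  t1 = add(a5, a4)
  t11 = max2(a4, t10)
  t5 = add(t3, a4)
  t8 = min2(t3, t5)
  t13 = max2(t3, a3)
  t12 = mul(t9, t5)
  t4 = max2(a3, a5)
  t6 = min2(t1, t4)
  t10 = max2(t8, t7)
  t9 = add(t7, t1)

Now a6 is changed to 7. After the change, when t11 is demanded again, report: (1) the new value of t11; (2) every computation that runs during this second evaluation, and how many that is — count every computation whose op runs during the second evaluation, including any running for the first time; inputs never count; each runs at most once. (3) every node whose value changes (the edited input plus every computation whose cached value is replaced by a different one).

First demand of the output computes:
  t1 = add(1, -6) = -5
  t3 = mul(4, 4) = 16
  t4 = max2(4, 1) = 4
  t5 = add(16, -6) = 10
  t6 = min2(-5, 4) = -5
  t7 = min2(-5, 10) = -5
  t8 = min2(16, 10) = 10
  t10 = max2(10, -5) = 10
  t11 = max2(-6, 10) = 10

After the edit, cleaning proceeds:
  t3: a read changed (a6 4->7) — executes, giving 28.
  t5: a read changed (t3 16->28) — executes, giving 22.
  t7: a read changed (t5 10->22) — executes, giving -5 — identical to its old value.
  t8: a read changed (t3 16->28; t5 10->22) — executes, giving 22.
  t10: a read changed (t8 10->22) — executes, giving 22.
  t11: a read changed (t10 10->22) — executes, giving 22.

Demanding t11 again yields 22.
6 computations run: t3, t5, t7, t8, t10, t11.
The nodes whose values change: a6, t3, t5, t8, t10, t11.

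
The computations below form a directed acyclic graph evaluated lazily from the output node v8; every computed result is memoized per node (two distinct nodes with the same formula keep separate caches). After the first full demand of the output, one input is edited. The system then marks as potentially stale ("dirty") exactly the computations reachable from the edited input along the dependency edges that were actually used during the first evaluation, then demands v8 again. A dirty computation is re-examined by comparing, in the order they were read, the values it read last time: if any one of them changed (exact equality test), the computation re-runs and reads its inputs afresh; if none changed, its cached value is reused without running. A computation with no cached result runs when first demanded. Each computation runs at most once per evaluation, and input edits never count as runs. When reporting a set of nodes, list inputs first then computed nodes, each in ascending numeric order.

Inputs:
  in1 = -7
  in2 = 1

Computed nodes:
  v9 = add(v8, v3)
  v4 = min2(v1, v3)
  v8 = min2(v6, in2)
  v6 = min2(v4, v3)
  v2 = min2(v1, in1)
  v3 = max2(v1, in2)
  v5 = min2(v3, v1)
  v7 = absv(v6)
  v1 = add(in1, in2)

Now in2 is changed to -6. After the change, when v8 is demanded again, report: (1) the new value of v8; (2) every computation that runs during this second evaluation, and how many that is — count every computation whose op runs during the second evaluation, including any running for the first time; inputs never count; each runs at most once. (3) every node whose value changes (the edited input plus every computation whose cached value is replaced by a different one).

Demanding v8 again yields -13.
5 computations run: v1, v3, v4, v6, v8.
The nodes whose values change: in2, v1, v3, v4, v6, v8.

First demand of the output computes:
  v1 = add(-7, 1) = -6
  v3 = max2(-6, 1) = 1
  v4 = min2(-6, 1) = -6
  v6 = min2(-6, 1) = -6
  v8 = min2(-6, 1) = -6

After the edit, cleaning proceeds:
  v1: a read changed (in2 1->-6) — executes, giving -13.
  v3: a read changed (v1 -6->-13; in2 1->-6) — executes, giving -6.
  v4: a read changed (v1 -6->-13; v3 1->-6) — executes, giving -13.
  v6: a read changed (v4 -6->-13; v3 1->-6) — executes, giving -13.
  v8: a read changed (v6 -6->-13; in2 1->-6) — executes, giving -13.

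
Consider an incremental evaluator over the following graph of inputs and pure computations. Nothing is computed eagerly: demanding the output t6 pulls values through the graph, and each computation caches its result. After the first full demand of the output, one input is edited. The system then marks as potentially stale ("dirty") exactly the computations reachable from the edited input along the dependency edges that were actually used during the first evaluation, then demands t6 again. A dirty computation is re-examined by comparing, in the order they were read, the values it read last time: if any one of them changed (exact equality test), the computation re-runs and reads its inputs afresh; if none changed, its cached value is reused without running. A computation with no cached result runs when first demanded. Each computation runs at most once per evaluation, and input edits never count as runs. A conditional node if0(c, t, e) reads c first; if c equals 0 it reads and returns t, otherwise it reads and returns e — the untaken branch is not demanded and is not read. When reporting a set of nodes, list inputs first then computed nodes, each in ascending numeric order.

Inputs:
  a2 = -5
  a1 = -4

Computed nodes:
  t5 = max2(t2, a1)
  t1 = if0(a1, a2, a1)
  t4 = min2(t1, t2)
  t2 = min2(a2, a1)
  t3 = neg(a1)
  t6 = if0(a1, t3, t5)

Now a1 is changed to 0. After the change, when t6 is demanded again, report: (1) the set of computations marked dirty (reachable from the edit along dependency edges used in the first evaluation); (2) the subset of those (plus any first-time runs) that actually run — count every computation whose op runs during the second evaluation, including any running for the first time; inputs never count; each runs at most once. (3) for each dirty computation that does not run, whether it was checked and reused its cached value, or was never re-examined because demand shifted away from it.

Initial pass — values computed on the first demand:
  t2 = min2(-5, -4) = -5
  t5 = max2(-5, -4) = -4
  t6 = if0(a1=-4 -> else branch t5) = -4

Second demand — change propagation:
  t2: dirty yet unreached — the second evaluation never asks for it.
  t3: newly demanded (no cache) — executes and yields 0.
  t5: dirty yet unreached — the second evaluation never asks for it.
  t6: re-runs because a1 -4->0; new result 0.

The important point: the flipped condition redirects demand; t2, t5 are left stale, never re-checked.

Dirty set: t2, t5, t6.
Run set: t3, t6 (2 run).
Left stale — demand moved off them: t2, t5.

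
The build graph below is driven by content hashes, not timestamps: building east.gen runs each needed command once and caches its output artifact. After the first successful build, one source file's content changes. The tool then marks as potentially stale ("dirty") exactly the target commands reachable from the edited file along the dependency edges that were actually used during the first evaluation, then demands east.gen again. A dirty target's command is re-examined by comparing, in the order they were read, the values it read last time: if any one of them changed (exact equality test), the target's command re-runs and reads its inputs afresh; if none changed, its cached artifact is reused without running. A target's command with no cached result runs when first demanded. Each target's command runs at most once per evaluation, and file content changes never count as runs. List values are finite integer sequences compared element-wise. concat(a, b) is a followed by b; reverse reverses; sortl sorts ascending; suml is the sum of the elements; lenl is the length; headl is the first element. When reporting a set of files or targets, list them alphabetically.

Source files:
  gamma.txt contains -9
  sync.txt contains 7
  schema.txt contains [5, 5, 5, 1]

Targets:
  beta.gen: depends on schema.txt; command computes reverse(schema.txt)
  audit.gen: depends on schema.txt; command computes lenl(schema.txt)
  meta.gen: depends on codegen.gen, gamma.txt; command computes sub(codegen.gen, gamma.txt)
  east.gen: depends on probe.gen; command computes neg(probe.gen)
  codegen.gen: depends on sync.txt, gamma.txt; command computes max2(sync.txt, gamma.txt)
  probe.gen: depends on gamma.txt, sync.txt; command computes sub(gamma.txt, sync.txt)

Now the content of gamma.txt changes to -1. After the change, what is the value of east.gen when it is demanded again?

east.gen now evaluates to 8.

Initial pass — values computed on the first demand:
  probe.gen = sub(-9, 7) = -16
  east.gen = neg(-16) = 16

Second demand — change propagation:
  probe.gen: re-runs because gamma.txt -9->-1; new result -8.
  east.gen: re-runs because probe.gen -16->-8; new result 8.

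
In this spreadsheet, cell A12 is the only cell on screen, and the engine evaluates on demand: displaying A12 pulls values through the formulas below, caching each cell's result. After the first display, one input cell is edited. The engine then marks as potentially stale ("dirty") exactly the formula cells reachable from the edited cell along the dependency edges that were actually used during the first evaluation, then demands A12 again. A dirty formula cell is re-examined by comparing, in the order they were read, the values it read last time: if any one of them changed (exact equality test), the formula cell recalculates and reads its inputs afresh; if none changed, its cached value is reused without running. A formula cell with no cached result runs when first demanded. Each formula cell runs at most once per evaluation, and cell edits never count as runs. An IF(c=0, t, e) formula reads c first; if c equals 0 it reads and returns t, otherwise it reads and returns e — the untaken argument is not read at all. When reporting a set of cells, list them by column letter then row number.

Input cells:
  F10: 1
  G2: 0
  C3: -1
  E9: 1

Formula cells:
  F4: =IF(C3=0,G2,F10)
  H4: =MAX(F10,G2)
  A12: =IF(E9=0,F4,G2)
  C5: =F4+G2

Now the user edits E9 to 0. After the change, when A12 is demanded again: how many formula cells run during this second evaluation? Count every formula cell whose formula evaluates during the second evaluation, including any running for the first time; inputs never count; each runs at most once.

Initial pass — values computed on the first demand:
  A12 = IF(E9=0: E9=1 -> else branch G2) = 0

Second demand — change propagation:
  F4: newly demanded (no cache) — executes and yields 1.
  A12: re-runs because E9 1->0; new result 1.

The important point: the flipped condition pulls in fresh nodes; F4 runs for the first time.

Run set: A12, F4 (2 run).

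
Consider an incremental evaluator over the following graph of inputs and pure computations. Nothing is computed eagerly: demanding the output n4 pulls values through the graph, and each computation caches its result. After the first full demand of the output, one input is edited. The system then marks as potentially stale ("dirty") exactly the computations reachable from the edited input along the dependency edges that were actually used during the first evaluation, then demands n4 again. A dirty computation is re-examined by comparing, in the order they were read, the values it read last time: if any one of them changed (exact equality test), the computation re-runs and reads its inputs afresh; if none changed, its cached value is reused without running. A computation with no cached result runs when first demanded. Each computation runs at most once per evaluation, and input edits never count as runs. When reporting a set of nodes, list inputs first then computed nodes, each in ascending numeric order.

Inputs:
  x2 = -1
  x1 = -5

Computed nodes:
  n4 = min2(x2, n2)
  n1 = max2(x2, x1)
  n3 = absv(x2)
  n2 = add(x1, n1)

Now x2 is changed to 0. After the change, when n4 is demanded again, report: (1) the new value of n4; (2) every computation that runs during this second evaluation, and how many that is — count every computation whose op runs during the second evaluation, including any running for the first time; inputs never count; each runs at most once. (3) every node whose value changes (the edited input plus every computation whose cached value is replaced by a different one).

Initial pass — values computed on the first demand:
  n1 = max2(-1, -5) = -1
  n2 = add(-5, -1) = -6
  n4 = min2(-1, -6) = -6

Second demand — change propagation:
  n1: re-runs because x2 -1->0; new result 0.
  n2: re-runs because n1 -1->0; new result -5.
  n4: re-runs because x2 -1->0; n2 -6->-5; new result -5.

n4 now evaluates to -5.
Run set: n1, n2, n4 (3 run).
Changed values: x2, n1, n2, n4.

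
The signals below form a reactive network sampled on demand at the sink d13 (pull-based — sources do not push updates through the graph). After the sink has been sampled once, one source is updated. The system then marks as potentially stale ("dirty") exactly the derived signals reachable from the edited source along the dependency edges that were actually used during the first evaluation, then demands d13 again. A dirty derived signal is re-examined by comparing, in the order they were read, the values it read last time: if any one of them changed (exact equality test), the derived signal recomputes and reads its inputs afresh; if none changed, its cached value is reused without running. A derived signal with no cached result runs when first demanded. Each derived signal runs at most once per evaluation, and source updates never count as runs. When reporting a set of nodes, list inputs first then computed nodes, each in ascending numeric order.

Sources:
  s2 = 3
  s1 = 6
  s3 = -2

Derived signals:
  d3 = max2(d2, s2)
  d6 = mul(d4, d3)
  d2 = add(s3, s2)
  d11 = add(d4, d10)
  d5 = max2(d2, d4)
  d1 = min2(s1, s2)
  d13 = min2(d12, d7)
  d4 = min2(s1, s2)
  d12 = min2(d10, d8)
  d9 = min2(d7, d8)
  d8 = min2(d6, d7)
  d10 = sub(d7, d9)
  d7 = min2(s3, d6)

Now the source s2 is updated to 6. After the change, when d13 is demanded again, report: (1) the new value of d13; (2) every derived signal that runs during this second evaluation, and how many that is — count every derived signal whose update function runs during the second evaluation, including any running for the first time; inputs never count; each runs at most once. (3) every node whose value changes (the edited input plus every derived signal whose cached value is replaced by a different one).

d13 now evaluates to -2.
Run set: d2, d3, d4, d6, d7, d8 (6 run).
Changed values: s2, d2, d3, d4, d6.
The important point: at d9 every value read last time is unchanged, so the dirty flag clears without a run.

Initial pass — values computed on the first demand:
  d2 = add(-2, 3) = 1
  d3 = max2(1, 3) = 3
  d4 = min2(6, 3) = 3
  d6 = mul(3, 3) = 9
  d7 = min2(-2, 9) = -2
  d8 = min2(9, -2) = -2
  d9 = min2(-2, -2) = -2
  d10 = sub(-2, -2) = 0
  d12 = min2(0, -2) = -2
  d13 = min2(-2, -2) = -2

Second demand — change propagation:
  d2: re-runs because s2 3->6; new result 4.
  d3: re-runs because d2 1->4; s2 3->6; new result 6.
  d4: re-runs because s2 3->6; new result 6.
  d6: re-runs because d4 3->6; d3 3->6; new result 36.
  d7: re-runs because d6 9->36; new result -2 (unchanged).
  d8: re-runs because d6 9->36; new result -2 (unchanged).
  d9: re-examined; everything it read last time is the same (d7 unchanged, d8 unchanged) — cache -2 kept, no run.
  d10: re-examined; everything it read last time is the same (d7 unchanged, d9 unchanged) — cache 0 kept, no run.
  d12: re-examined; everything it read last time is the same (d10 unchanged, d8 unchanged) — cache -2 kept, no run.
  d13: re-examined; everything it read last time is the same (d12 unchanged, d7 unchanged) — cache -2 kept, no run.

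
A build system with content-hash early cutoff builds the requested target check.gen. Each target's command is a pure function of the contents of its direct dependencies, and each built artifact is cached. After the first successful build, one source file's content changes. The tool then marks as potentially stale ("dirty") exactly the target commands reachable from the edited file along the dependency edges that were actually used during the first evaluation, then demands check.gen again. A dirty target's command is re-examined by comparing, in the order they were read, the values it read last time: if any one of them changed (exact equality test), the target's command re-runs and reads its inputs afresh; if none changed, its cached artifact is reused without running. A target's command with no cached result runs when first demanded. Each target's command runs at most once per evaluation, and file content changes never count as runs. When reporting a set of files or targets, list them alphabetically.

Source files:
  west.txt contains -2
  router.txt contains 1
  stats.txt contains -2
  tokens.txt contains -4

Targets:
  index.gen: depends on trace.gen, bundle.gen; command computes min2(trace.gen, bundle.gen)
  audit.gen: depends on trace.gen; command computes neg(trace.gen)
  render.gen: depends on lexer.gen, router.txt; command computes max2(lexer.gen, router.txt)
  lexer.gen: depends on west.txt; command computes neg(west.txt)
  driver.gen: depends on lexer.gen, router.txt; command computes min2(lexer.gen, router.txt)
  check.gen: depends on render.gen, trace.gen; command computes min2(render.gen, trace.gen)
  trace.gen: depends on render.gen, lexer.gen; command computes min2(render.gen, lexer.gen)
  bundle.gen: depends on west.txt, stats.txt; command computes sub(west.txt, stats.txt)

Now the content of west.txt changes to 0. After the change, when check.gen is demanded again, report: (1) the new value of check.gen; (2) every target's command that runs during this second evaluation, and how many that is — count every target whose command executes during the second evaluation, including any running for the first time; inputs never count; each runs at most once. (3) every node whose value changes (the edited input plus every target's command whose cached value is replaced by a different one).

First evaluation (everything demanded from the output):
  lexer.gen = neg(-2) = 2
  render.gen = max2(2, 1) = 2
  trace.gen = min2(2, 2) = 2
  check.gen = min2(2, 2) = 2

Propagation after the edit:
  lexer.gen: runs — west.txt -2->0; result 0.
  render.gen: runs — lexer.gen 2->0; result 1.
  trace.gen: runs — render.gen 2->1; lexer.gen 2->0; result 0.
  check.gen: runs — render.gen 2->1; trace.gen 2->0; result 0.

New value of check.gen: 0.
Target commands that run: check.gen, lexer.gen, render.gen, trace.gen — 4 in total.
Values that change: check.gen, lexer.gen, render.gen, trace.gen, west.txt.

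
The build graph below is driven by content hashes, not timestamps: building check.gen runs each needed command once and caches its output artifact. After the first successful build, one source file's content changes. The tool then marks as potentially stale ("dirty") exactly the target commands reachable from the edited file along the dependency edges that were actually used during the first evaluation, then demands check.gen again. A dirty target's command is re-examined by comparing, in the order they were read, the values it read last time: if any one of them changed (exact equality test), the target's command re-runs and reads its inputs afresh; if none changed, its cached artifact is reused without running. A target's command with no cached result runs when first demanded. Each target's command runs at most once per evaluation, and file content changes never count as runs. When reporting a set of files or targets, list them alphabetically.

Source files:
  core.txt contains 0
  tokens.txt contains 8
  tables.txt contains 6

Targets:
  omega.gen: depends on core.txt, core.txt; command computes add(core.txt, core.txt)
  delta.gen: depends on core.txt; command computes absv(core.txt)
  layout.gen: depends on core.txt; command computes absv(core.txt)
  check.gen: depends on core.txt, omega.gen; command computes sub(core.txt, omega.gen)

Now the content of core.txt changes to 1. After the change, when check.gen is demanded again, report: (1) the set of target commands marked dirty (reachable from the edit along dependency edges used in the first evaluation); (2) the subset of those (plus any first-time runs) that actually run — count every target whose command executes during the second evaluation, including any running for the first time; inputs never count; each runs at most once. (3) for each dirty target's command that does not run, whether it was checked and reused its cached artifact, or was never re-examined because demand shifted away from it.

Initial pass — values computed on the first demand:
  omega.gen = add(0, 0) = 0
  check.gen = sub(0, 0) = 0

Second demand — change propagation:
  omega.gen: re-runs because core.txt 0->1; core.txt 0->1; new result 2.
  check.gen: re-runs because core.txt 0->1; omega.gen 0->2; new result -1.

Dirty set: check.gen, omega.gen.
Run set: check.gen, omega.gen (2 run).
All dirty target commands ended up running.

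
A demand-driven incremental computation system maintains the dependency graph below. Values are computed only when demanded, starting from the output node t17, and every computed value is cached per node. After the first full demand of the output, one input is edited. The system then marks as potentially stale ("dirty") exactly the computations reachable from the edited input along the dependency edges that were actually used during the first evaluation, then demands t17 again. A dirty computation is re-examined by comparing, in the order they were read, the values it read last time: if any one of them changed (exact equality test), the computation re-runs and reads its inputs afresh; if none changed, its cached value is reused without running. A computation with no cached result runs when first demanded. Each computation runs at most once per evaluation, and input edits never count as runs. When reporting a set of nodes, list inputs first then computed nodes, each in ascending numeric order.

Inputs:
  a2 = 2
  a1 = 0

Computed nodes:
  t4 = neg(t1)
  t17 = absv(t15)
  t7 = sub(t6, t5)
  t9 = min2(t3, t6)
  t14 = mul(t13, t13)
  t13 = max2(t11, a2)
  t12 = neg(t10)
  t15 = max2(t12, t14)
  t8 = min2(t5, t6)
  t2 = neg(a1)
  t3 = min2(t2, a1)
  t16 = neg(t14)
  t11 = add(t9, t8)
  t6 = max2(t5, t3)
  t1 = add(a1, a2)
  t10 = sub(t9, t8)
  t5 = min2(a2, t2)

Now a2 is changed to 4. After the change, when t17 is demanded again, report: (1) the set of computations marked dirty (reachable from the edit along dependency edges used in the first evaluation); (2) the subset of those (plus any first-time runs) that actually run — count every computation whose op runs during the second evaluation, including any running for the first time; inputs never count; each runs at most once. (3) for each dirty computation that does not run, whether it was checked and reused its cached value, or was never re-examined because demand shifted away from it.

First evaluation (everything demanded from the output):
  t2 = neg(0) = 0
  t3 = min2(0, 0) = 0
  t5 = min2(2, 0) = 0
  t6 = max2(0, 0) = 0
  t8 = min2(0, 0) = 0
  t9 = min2(0, 0) = 0
  t10 = sub(0, 0) = 0
  t11 = add(0, 0) = 0
  t12 = neg(0) = 0
  t13 = max2(0, 2) = 2
  t14 = mul(2, 2) = 4
  t15 = max2(0, 4) = 4
  t17 = absv(4) = 4

Propagation after the edit:
  t5: runs — a2 2->4; result 0 (same value as before).
  t6: checked — values it read are unchanged (t5 unchanged, t3 unchanged); reused cached 0 without running.
  t8: checked — values it read are unchanged (t5 unchanged, t6 unchanged); reused cached 0 without running.
  t9: checked — values it read are unchanged (t3 unchanged, t6 unchanged); reused cached 0 without running.
  t10: checked — values it read are unchanged (t9 unchanged, t8 unchanged); reused cached 0 without running.
  t11: checked — values it read are unchanged (t9 unchanged, t8 unchanged); reused cached 0 without running.
  t12: checked — values it read are unchanged (t10 unchanged); reused cached 0 without running.
  t13: runs — a2 2->4; result 4.
  t14: runs — t13 2->4; t13 2->4; result 16.
  t15: runs — t14 4->16; result 16.
  t17: runs — t15 4->16; result 16.

Key observation: the cutoff stops propagation at t6 — its inputs' values are unchanged, so it reuses its cache.

Marked dirty: t5, t6, t8, t9, t10, t11, t12, t13, t14, t15, t17.
Computations that run: t5, t13, t14, t15, t17 — 5 in total.
Checked but reused from cache: t6, t8, t9, t10, t11, t12.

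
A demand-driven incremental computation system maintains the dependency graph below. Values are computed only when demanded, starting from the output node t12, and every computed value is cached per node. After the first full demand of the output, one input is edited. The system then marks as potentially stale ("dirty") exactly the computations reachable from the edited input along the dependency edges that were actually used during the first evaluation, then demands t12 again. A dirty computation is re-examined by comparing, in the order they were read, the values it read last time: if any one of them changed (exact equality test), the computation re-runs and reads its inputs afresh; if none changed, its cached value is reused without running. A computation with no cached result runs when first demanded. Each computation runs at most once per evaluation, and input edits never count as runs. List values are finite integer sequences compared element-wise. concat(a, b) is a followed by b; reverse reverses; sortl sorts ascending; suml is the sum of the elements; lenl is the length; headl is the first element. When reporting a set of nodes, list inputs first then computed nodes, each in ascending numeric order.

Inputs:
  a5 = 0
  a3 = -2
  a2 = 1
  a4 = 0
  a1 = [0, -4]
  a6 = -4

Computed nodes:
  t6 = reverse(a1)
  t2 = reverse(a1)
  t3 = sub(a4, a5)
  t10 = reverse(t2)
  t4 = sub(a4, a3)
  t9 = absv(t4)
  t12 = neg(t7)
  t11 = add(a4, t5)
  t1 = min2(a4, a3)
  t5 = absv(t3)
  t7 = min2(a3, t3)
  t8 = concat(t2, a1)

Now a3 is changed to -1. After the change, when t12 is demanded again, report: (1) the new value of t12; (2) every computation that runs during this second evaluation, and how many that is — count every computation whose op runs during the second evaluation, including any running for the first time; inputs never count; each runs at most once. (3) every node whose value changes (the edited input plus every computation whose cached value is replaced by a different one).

New value of t12: 1.
Computations that run: t7, t12 — 2 in total.
Values that change: a3, t7, t12.

First evaluation (everything demanded from the output):
  t3 = sub(0, 0) = 0
  t7 = min2(-2, 0) = -2
  t12 = neg(-2) = 2

Propagation after the edit:
  t7: runs — a3 -2->-1; result -1.
  t12: runs — t7 -2->-1; result 1.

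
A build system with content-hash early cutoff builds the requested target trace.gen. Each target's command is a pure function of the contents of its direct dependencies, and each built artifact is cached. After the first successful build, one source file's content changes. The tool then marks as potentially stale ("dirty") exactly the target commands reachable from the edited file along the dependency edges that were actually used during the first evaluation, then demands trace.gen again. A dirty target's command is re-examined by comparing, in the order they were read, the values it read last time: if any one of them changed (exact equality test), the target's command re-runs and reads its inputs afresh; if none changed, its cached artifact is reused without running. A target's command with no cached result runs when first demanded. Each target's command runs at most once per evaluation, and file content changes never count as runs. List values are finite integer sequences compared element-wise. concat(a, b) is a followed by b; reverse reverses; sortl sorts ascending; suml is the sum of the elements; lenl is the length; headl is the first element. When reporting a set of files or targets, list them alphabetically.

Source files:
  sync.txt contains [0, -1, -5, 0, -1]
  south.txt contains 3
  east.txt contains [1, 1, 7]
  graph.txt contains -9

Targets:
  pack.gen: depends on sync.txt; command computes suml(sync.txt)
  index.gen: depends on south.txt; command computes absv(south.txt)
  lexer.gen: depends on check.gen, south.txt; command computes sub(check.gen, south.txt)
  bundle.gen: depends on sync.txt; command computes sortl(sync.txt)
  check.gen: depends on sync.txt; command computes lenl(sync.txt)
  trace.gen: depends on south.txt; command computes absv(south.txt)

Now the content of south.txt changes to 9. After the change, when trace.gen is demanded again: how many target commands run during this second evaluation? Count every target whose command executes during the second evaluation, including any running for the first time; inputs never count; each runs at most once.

Target commands that run: trace.gen — 1 in total.

First evaluation (everything demanded from the output):
  trace.gen = absv(3) = 3

Propagation after the edit:
  trace.gen: runs — south.txt 3->9; result 9.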